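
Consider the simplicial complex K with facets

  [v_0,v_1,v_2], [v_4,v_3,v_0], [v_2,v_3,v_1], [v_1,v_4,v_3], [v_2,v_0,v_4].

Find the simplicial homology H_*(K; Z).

H_0 ≅ Z,  H_1 ≅ Z,  H_2 = 0.

We work with the vertex ordering v_0 < v_1 < v_2 < v_3 < v_4. The simplices of K, each written with vertices in increasing order, are:

  0-simplices (5): [v_0], [v_1], [v_2], [v_3], [v_4]
  1-simplices (10): [v_0,v_1], [v_0,v_2], [v_0,v_3], [v_0,v_4], [v_1,v_2], [v_1,v_3], [v_1,v_4], [v_2,v_3], [v_2,v_4], [v_3,v_4]
  2-simplices (5): [v_0,v_1,v_2], [v_0,v_2,v_4], [v_0,v_3,v_4], [v_1,v_2,v_3], [v_1,v_3,v_4]

Hence C_0 ≅ Z^5, C_1 ≅ Z^10, C_2 ≅ Z^5.

The boundary map ∂_1: C_1 → C_0 is given by ∂[p,q] = [q] − [p]. For instance
  ∂[v_0,v_2] = [v_2] − [v_0].
This gives a 5×10 integer matrix of rank 4; reducing to Smith normal form yields diagonal entries (1,1,1,1).

Boundary ∂_2: C_2 → C_1 acts by ∂[p,q,r] = [q,r] − [p,r] + [p,q]. For instance
  ∂[v_0,v_3,v_4] = [v_3,v_4] − [v_0,v_4] + [v_0,v_3],
  ∂[v_1,v_2,v_3] = [v_2,v_3] − [v_1,v_3] + [v_1,v_2].
The resulting 10×5 matrix has rank 5, and its Smith normal form has invariant factors (1,1,1,1,1).

Now H_k = ker ∂_k / im ∂_{k+1}, so:

  H_0: rank C_0 − rank ∂_1 = 5 − 4 = 1, and the invariant factors of ∂_1 are all 1, so H_0 ≅ Z.
  H_1: rank ker ∂_1 − rank ∂_2 = (10 − 4) − 5 = 1, and the invariant factors of ∂_2 are all 1, so H_1 ≅ Z.
  H_2: rank ker ∂_2 − rank ∂_3 = (5 − 5) − 0 = 0, and there is no ∂_3, so H_2 ≅ 0.

As a check, the Euler characteristic is 5 − 10 + 5 = 0, which agrees with 1 − 1 + 0 = 0.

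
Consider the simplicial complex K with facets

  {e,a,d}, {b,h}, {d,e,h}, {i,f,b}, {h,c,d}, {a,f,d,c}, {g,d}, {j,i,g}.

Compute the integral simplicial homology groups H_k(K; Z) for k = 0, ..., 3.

H_0 ≅ Z,  H_1 ≅ Z^2,  H_2 = 0,  H_3 = 0.

Fix the vertex order a < b < c < d < e < f < g < h < i < j and write every simplex with vertices in increasing order. Then dim K = 3 and the simplices of K are:

  0-simplices (10): a, b, c, d, e, f, g, h, i, j
  1-simplices (19): ac, ad, ae, af, bf, bh, bi, cd, cf, ch, de, df, dg, dh, eh, fi, gi, gj, ij
  2-simplices (9): acd, acf, ade, adf, bfi, cdf, cdh, deh, gij
  3-simplices (1): acdf

so the chain groups are C_0 ≅ Z^10, C_1 ≅ Z^19, C_2 ≅ Z^9, C_3 ≅ Z^1.

Boundary ∂_1: C_1 → C_0 maps an edge to its endpoints' difference, ∂[p,q] = q − p.
This gives a 10×19 integer matrix of rank 9; reducing to Smith normal form yields diagonal entries (1,1,1,1,1,1,1,1,1).

Boundary ∂_2: C_2 → C_1 sends each 2-simplex [p,q,r] to [q,r] − [p,r] + [p,q]. For instance
  ∂bfi = fi − bi + bf,
  ∂adf = df − af + ad.
The resulting 19×9 matrix has rank 8, and its Smith normal form has invariant factors (1,1,1,1,1,1,1,1).

∂_3: C_3 → C_2 sends each 3-simplex σ to the alternating sum Σ_i (−1)^i (σ with its i-th vertex removed). For instance
  ∂acdf = cdf − adf + acf − acd.
The resulting 9×1 matrix has rank 1, and its Smith normal form has invariant factors (1).

Reading off H_k = ker ∂_k / im ∂_{k+1}:

  H_0: rank C_0 − rank ∂_1 = 10 − 9 = 1, and the invariant factors of ∂_1 are all 1, so H_0 = Z.
  H_1: rank ker ∂_1 − rank ∂_2 = (19 − 9) − 8 = 2, and the invariant factors of ∂_2 are all 1, so H_1 = Z^2.
  H_2: rank ker ∂_2 − rank ∂_3 = (9 − 8) − 1 = 0, and the invariant factors of ∂_3 are all 1, so H_2 = 0.
  H_3: rank ker ∂_3 − rank ∂_4 = (1 − 1) − 0 = 0, and there is no ∂_4, so H_3 = 0.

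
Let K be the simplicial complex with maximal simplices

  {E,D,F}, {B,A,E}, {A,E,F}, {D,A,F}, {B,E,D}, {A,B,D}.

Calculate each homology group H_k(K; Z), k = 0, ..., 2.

Fix the vertex order A < B < D < E < F and write every simplex with vertices in increasing order. Then dim K = 2 and the simplices of K are:

  0-simplices (5): A, B, D, E, F
  1-simplices (9): AB, AD, AE, AF, BD, BE, DE, DF, EF
  2-simplices (6): ABD, ABE, ADF, AEF, BDE, DEF

Hence C_0 ≅ Z^5, C_1 ≅ Z^9, C_2 ≅ Z^6.

Boundary ∂_1: C_1 → C_0 sends each edge [p,q] (with p < q) to q − p.
The 5×9 boundary matrix has rank 4 and Smith normal form diag(1,1,1,1).

The boundary map ∂_2: C_2 → C_1 sends each 2-simplex [p,q,r] to [q,r] − [p,r] + [p,q]. For instance
  ∂DEF = EF − DF + DE,
  ∂ABE = BE − AE + AB.
As a 9×6 matrix over Z this has rank 5, with invariant factors (1,1,1,1,1).

Computing H_k = (kernel of ∂_k) / (image of ∂_{k+1}):

  H_0: rank C_0 − rank ∂_1 = 5 − 4 = 1, and the invariant factors of ∂_1 are all 1, so H_0 = Z.
  H_1: rank ker ∂_1 − rank ∂_2 = (9 − 4) − 5 = 0, and the invariant factors of ∂_2 are all 1, so H_1 = 0.
  H_2: rank ker ∂_2 − rank ∂_3 = (6 − 5) − 0 = 1, and there is no ∂_3, so H_2 = Z.

H_0 ≅ Z,  H_1 = 0,  H_2 ≅ Z.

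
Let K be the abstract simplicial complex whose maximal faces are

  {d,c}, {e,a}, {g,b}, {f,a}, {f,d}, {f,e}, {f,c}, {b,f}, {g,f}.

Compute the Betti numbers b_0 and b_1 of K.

b_0 = 1, b_1 = 3.

Order the vertices as a < b < c < d < e < f < g. Listing each simplex with vertices in this order, K has dimension 1 with simplices:

  0-simplices (7): a, b, c, d, e, f, g
  1-simplices (9): ae, af, bf, bg, cd, cf, df, ef, fg

Hence C_0 ≅ Z^7, C_1 ≅ Z^9.

∂_1: C_1 → C_0 sends each edge [p,q] (with p < q) to q − p.
As a 7×9 matrix over Z this has rank 6, with invariant factors (1,1,1,1,1,1).

Reading off H_k = ker ∂_k / im ∂_{k+1}:

  H_0: rank C_0 − rank ∂_1 = 7 − 6 = 1, and the invariant factors of ∂_1 are all 1, so H_0 ≅ Z.
  H_1: rank ker ∂_1 − rank ∂_2 = (9 − 6) − 0 = 3, and there is no ∂_2, so H_1 ≅ Z^3.

Hence the Betti numbers are b_0 = 1, b_1 = 3.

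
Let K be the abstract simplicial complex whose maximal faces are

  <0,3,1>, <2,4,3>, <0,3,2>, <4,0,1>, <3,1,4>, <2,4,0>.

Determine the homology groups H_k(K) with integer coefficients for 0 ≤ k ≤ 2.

H_0 = Z,  H_1 = 0,  H_2 = Z.

Fix the vertex order 0 < 1 < 2 < 3 < 4 and write every simplex with vertices in increasing order. Then dim K = 2 and the simplices of K are:

  0-simplices (5): [0], [1], [2], [3], [4]
  1-simplices (9): [0,1], [0,2], [0,3], [0,4], [1,3], [1,4], [2,3], [2,4], [3,4]
  2-simplices (6): [0,1,3], [0,1,4], [0,2,3], [0,2,4], [1,3,4], [2,3,4]

giving chain groups C_0 ≅ Z^5, C_1 ≅ Z^9, C_2 ≅ Z^6.

Boundary ∂_1: C_1 → C_0 maps an edge to its endpoints' difference, ∂[p,q] = q − p.
This gives a 5×9 integer matrix of rank 4; reducing to Smith normal form yields diagonal entries (1,1,1,1).

The boundary map ∂_2: C_2 → C_1 sends each 2-simplex [p,q,r] to [q,r] − [p,r] + [p,q]. For instance
  ∂[1,3,4] = [3,4] − [1,4] + [1,3],
  ∂[0,2,3] = [2,3] − [0,3] + [0,2].
The 9×6 boundary matrix has rank 5 and Smith normal form diag(1,1,1,1,1).

Reading off H_k = ker ∂_k / im ∂_{k+1}:

  H_0: rank C_0 − rank ∂_1 = 5 − 4 = 1, and the invariant factors of ∂_1 are all 1, so H_0 ≅ Z.
  H_1: rank ker ∂_1 − rank ∂_2 = (9 − 4) − 5 = 0, and the invariant factors of ∂_2 are all 1, so H_1 ≅ 0.
  H_2: rank ker ∂_2 − rank ∂_3 = (6 − 5) − 0 = 1, and there is no ∂_3, so H_2 ≅ Z.

As a check, the Euler characteristic is 5 − 9 + 6 = 2, which agrees with 1 − 0 + 1 = 2.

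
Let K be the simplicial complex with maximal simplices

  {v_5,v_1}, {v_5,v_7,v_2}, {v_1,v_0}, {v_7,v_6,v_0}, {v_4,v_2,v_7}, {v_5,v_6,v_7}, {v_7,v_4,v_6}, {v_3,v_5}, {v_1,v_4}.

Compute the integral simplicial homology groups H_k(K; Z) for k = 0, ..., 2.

H_0 ≅ Z,  H_1 ≅ Z^2,  H_2 = 0.

Fix the vertex order v_0 < v_1 < v_2 < v_3 < v_4 < v_5 < v_6 < v_7 and write every simplex with vertices in increasing order. Then dim K = 2 and the simplices of K are:

  0-simplices (8): [v_0], [v_1], [v_2], [v_3], [v_4], [v_5], [v_6], [v_7]
  1-simplices (14): [v_0,v_1], [v_0,v_6], [v_0,v_7], [v_1,v_4], [v_1,v_5], [v_2,v_4], [v_2,v_5], [v_2,v_7], [v_3,v_5], [v_4,v_6], [v_4,v_7], [v_5,v_6], [v_5,v_7], [v_6,v_7]
  2-simplices (5): [v_0,v_6,v_7], [v_2,v_4,v_7], [v_2,v_5,v_7], [v_4,v_6,v_7], [v_5,v_6,v_7]

so the chain groups are C_0 ≅ Z^8, C_1 ≅ Z^14, C_2 ≅ Z^5.

∂_1: C_1 → C_0 sends each edge [p,q] (with p < q) to q − p. For instance
  ∂[v_1,v_4] = [v_4] − [v_1].
As a 8×14 matrix over Z this has rank 7, with invariant factors (1,1,1,1,1,1,1).

∂_2: C_2 → C_1 acts by ∂[p,q,r] = [q,r] − [p,r] + [p,q]. For instance
  ∂[v_4,v_6,v_7] = [v_6,v_7] − [v_4,v_7] + [v_4,v_6],
  ∂[v_2,v_5,v_7] = [v_5,v_7] − [v_2,v_7] + [v_2,v_5].
As a 14×5 matrix over Z this has rank 5, with invariant factors (1,1,1,1,1).

Reading off H_k = ker ∂_k / im ∂_{k+1}:

  H_0: rank C_0 − rank ∂_1 = 8 − 7 = 1, and the invariant factors of ∂_1 are all 1, so H_0 ≅ Z.
  H_1: rank ker ∂_1 − rank ∂_2 = (14 − 7) − 5 = 2, and the invariant factors of ∂_2 are all 1, so H_1 ≅ Z^2.
  H_2: rank ker ∂_2 − rank ∂_3 = (5 − 5) − 0 = 0, and there is no ∂_3, so H_2 ≅ 0.

As a check, the Euler characteristic is 8 − 14 + 5 = -1, which agrees with 1 − 2 + 0 = -1.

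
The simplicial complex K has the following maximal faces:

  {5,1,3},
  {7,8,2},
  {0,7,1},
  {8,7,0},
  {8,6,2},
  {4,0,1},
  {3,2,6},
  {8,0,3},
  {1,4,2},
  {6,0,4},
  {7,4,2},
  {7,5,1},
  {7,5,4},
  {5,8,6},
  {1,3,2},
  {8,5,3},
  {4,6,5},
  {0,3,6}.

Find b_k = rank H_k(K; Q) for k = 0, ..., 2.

b_0 = 1, b_1 = 1, b_2 = 0.

Take the total order 0 < 1 < 2 < 3 < 4 < 5 < 6 < 7 < 8 on the vertex set. Then K (dimension 2) consists of the simplices:

  0-simplices (9): [0], [1], [2], [3], [4], [5], [6], [7], [8]
  1-simplices (27): (27 of them)
  2-simplices (18): [0,1,4], [0,1,7], [0,3,6], [0,3,8], [0,4,6], [0,7,8], [1,2,3], [1,2,4], [1,3,5], [1,5,7], [2,3,6], [2,4,7], [2,6,8], [2,7,8], [3,5,8], [4,5,6], [4,5,7], [5,6,8]

Hence C_0 ≅ Z^9, C_1 ≅ Z^27, C_2 ≅ Z^18.

∂_1: C_1 → C_0 sends each edge [p,q] (with p < q) to q − p.
The resulting 9×27 matrix has rank 8, and its Smith normal form has invariant factors (1,1,1,1,1,1,1,1).

∂_2: C_2 → C_1 sends each 2-simplex [p,q,r] to [q,r] − [p,r] + [p,q]. For instance
  ∂[1,2,4] = [2,4] − [1,4] + [1,2],
  ∂[0,3,8] = [3,8] − [0,8] + [0,3].
As a 27×18 matrix over Z this has rank 18, with invariant factors (1,1,1,1,1,1,1,1,1,1,1,1,1,1,1,1,1,2).

From H_k ≅ ker(∂_k) / im(∂_{k+1}) we obtain:

  H_0: rank C_0 − rank ∂_1 = 9 − 8 = 1, and the invariant factors of ∂_1 are all 1, so H_0 = Z.
  H_1: rank ker ∂_1 − rank ∂_2 = (27 − 8) − 18 = 1, and ∂_2 has invariant factor 2 > 1, so H_1 = Z × Z/2.
  H_2: rank ker ∂_2 − rank ∂_3 = (18 − 18) − 0 = 0, and there is no ∂_3, so H_2 = 0.

Hence the Betti numbers are b_0 = 1, b_1 = 1, b_2 = 0.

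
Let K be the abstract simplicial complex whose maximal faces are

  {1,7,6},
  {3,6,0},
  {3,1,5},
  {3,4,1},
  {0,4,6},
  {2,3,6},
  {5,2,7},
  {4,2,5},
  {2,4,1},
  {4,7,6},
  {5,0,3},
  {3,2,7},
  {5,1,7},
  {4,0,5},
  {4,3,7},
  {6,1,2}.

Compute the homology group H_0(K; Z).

Take the total order 0 < 1 < 2 < 3 < 4 < 5 < 6 < 7 on the vertex set. Then K (dimension 2) consists of the simplices:

  0-simplices (8): [0], [1], [2], [3], [4], [5], [6], [7]
  1-simplices (24): (24 of them)
  2-simplices (16): [0,3,5], [0,3,6], [0,4,5], [0,4,6], [1,2,4], [1,2,6], [1,3,4], [1,3,5], [1,5,7], [1,6,7], [2,3,6], [2,3,7], [2,4,5], [2,5,7], [3,4,7], [4,6,7]

giving chain groups C_0 ≅ Z^8, C_1 ≅ Z^24, C_2 ≅ Z^16.

Boundary ∂_1: C_1 → C_0 is given by ∂[p,q] = [q] − [p]. For instance
  ∂[1,3] = [3] − [1].
The 8×24 boundary matrix has rank 7 and Smith normal form diag(1,1,1,1,1,1,1).

The boundary map ∂_2: C_2 → C_1 sends each 2-simplex [p,q,r] to [q,r] − [p,r] + [p,q]. For instance
  ∂[3,4,7] = [4,7] − [3,7] + [3,4],
  ∂[2,4,5] = [4,5] − [2,5] + [2,4].
The 24×16 boundary matrix has rank 15 and Smith normal form diag(1,1,1,1,1,1,1,1,1,1,1,1,1,1,1).

Now H_k = ker ∂_k / im ∂_{k+1}, so:

  H_0: rank C_0 − rank ∂_1 = 8 − 7 = 1, and the invariant factors of ∂_1 are all 1, so H_0 ≅ Z.

H_0 = Z.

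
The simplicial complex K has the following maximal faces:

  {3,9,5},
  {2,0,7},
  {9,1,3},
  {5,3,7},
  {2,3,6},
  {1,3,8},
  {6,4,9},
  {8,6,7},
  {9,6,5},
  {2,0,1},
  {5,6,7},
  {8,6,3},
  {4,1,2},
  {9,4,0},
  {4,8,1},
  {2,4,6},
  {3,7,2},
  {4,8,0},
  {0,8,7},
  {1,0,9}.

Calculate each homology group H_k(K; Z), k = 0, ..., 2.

H_0 ≅ Z,  H_1 ≅ Z × Z/2,  H_2 = 0.

Fix the vertex order 0 < 1 < 2 < 3 < 4 < 5 < 6 < 7 < 8 < 9 and write every simplex with vertices in increasing order. Then dim K = 2 and the simplices of K are:

  0-simplices (10): [0], [1], [2], [3], [4], [5], [6], [7], [8], [9]
  1-simplices (30): (30 of them)
  2-simplices (20): (20 of them)

giving chain groups C_0 ≅ Z^10, C_1 ≅ Z^30, C_2 ≅ Z^20.

∂_1: C_1 → C_0 maps an edge to its endpoints' difference, ∂[p,q] = q − p. For instance
  ∂[5,6] = [6] − [5].
The resulting 10×30 matrix has rank 9, and its Smith normal form has invariant factors (1,1,1,1,1,1,1,1,1).

Boundary ∂_2: C_2 → C_1 maps a triangle to the signed sum of its edges. For instance
  ∂[2,3,7] = [3,7] − [2,7] + [2,3],
  ∂[0,1,9] = [1,9] − [0,9] + [0,1].
The 30×20 boundary matrix has rank 20 and Smith normal form diag(1,1,1,1,1,1,1,1,1,1,1,1,1,1,1,1,1,1,1,2).

Computing H_k = (kernel of ∂_k) / (image of ∂_{k+1}):

  H_0: rank C_0 − rank ∂_1 = 10 − 9 = 1, and the invariant factors of ∂_1 are all 1, so H_0 ≅ Z.
  H_1: rank ker ∂_1 − rank ∂_2 = (30 − 9) − 20 = 1, and ∂_2 has invariant factor 2 > 1, so H_1 ≅ Z × Z/2.
  H_2: rank ker ∂_2 − rank ∂_3 = (20 − 20) − 0 = 0, and there is no ∂_3, so H_2 ≅ 0.

(K is a triangulation of the Klein bottle.)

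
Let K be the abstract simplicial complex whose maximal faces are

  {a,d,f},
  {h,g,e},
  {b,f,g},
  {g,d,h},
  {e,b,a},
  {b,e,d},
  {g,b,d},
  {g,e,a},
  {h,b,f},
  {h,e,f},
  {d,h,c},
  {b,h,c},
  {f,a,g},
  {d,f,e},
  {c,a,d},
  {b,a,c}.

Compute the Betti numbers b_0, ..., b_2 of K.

b_0 = 1, b_1 = 2, b_2 = 1.

Order the vertices as a < b < c < d < e < f < g < h. Listing each simplex with vertices in this order, K has dimension 2 with simplices:

  0-simplices (8): a, b, c, d, e, f, g, h
  1-simplices (24): ab, ac, ad, ae, af, ag, bc, bd, be, bf, bg, bh, cd, ch, de, df, dg, dh, ef, eg, eh, fg, fh, gh
  2-simplices (16): abc, abe, acd, adf, aeg, afg, bch, bde, bdg, bfg, bfh, cdh, def, dgh, efh, egh

Hence C_0 ≅ Z^8, C_1 ≅ Z^24, C_2 ≅ Z^16.

The boundary map ∂_1: C_1 → C_0 maps an edge to its endpoints' difference, ∂[p,q] = q − p. For instance
  ∂ad = d − a.
The resulting 8×24 matrix has rank 7, and its Smith normal form has invariant factors (1,1,1,1,1,1,1).

Boundary ∂_2: C_2 → C_1 maps a triangle to the signed sum of its edges. For instance
  ∂def = ef − df + de,
  ∂bde = de − be + bd.
As a 24×16 matrix over Z this has rank 15, with invariant factors (1,1,1,1,1,1,1,1,1,1,1,1,1,1,1).

Computing H_k = (kernel of ∂_k) / (image of ∂_{k+1}):

  H_0: rank C_0 − rank ∂_1 = 8 − 7 = 1, and the invariant factors of ∂_1 are all 1, so H_0 ≅ Z.
  H_1: rank ker ∂_1 − rank ∂_2 = (24 − 7) − 15 = 2, and the invariant factors of ∂_2 are all 1, so H_1 ≅ Z^2.
  H_2: rank ker ∂_2 − rank ∂_3 = (16 − 15) − 0 = 1, and there is no ∂_3, so H_2 ≅ Z.

As a check, the Euler characteristic is 8 − 24 + 16 = 0, which agrees with 1 − 2 + 1 = 0.

Hence the Betti numbers are b_0 = 1, b_1 = 2, b_2 = 1.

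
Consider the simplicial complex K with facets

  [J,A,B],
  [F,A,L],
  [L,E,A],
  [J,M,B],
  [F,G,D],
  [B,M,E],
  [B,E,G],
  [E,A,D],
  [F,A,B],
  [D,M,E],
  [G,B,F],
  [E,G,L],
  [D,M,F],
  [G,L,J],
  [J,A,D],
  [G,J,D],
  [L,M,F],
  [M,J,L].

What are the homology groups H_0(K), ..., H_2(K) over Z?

H_0 ≅ Z,  H_1 ≅ Z^2,  H_2 ≅ Z.

Order the vertices as A < B < D < E < F < G < J < L < M. Listing each simplex with vertices in this order, K has dimension 2 with simplices:

  0-simplices (9): A, B, D, E, F, G, J, L, M
  1-simplices (27): AB, AD, AE, AF, AJ, AL, BE, BF, BG, BJ, BM, DE, DF, DG, DJ, DM, EG, EL, EM, FG, FL, FM, GJ, GL, JL, JM, LM
  2-simplices (18): ABF, ABJ, ADE, ADJ, AEL, AFL, BEG, BEM, BFG, BJM, DEM, DFG, DFM, DGJ, EGL, FLM, GJL, JLM

giving chain groups C_0 ≅ Z^9, C_1 ≅ Z^27, C_2 ≅ Z^18.

∂_1: C_1 → C_0 maps an edge to its endpoints' difference, ∂[p,q] = q − p.
The resulting 9×27 matrix has rank 8, and its Smith normal form has invariant factors (1,1,1,1,1,1,1,1).

Boundary ∂_2: C_2 → C_1 acts by ∂[p,q,r] = [q,r] − [p,r] + [p,q]. For instance
  ∂AFL = FL − AL + AF,
  ∂ADJ = DJ − AJ + AD.
The 27×18 boundary matrix has rank 17 and Smith normal form diag(1,1,1,1,1,1,1,1,1,1,1,1,1,1,1,1,1).

Now H_k = ker ∂_k / im ∂_{k+1}, so:

  H_0: rank C_0 − rank ∂_1 = 9 − 8 = 1, and the invariant factors of ∂_1 are all 1, so H_0 ≅ Z.
  H_1: rank ker ∂_1 − rank ∂_2 = (27 − 8) − 17 = 2, and the invariant factors of ∂_2 are all 1, so H_1 ≅ Z^2.
  H_2: rank ker ∂_2 − rank ∂_3 = (18 − 17) − 0 = 1, and there is no ∂_3, so H_2 ≅ Z.

As a check, the Euler characteristic is 9 − 27 + 18 = 0, which agrees with 1 − 2 + 1 = 0.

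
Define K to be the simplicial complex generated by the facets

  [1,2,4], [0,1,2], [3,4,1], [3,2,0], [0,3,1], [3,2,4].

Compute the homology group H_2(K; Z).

H_2 ≅ Z.

Order the vertices as 0 < 1 < 2 < 3 < 4. Listing each simplex with vertices in this order, K has dimension 2 with simplices:

  0-simplices (5): [0], [1], [2], [3], [4]
  1-simplices (9): [0,1], [0,2], [0,3], [1,2], [1,3], [1,4], [2,3], [2,4], [3,4]
  2-simplices (6): [0,1,2], [0,1,3], [0,2,3], [1,2,4], [1,3,4], [2,3,4]

so the chain groups are C_0 ≅ Z^5, C_1 ≅ Z^9, C_2 ≅ Z^6.

Boundary ∂_1: C_1 → C_0 maps an edge to its endpoints' difference, ∂[p,q] = q − p.
The 5×9 boundary matrix has rank 4 and Smith normal form diag(1,1,1,1).

Boundary ∂_2: C_2 → C_1 maps a triangle to the signed sum of its edges. For instance
  ∂[0,1,2] = [1,2] − [0,2] + [0,1],
  ∂[1,2,4] = [2,4] − [1,4] + [1,2].
The resulting 9×6 matrix has rank 5, and its Smith normal form has invariant factors (1,1,1,1,1).

Computing H_k = (kernel of ∂_k) / (image of ∂_{k+1}):

  H_2: rank ker ∂_2 − rank ∂_3 = (6 − 5) − 0 = 1, and there is no ∂_3, so H_2 ≅ Z.

(K is a triangulation of the 2-sphere S^2.)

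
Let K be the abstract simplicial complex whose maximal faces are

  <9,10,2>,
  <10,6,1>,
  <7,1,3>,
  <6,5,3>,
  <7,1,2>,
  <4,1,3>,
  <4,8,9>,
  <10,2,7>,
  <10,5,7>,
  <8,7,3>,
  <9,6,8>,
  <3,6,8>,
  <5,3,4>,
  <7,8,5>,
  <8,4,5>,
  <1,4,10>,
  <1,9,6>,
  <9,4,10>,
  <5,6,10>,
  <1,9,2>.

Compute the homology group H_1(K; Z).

H_1 = Z × Z/2.

Take the total order 1 < 2 < 3 < 4 < 5 < 6 < 7 < 8 < 9 < 10 on the vertex set. Then K (dimension 2) consists of the simplices:

  0-simplices (10): [1], [2], [3], [4], [5], [6], [7], [8], [9], [10]
  1-simplices (30): (30 of them)
  2-simplices (20): (20 of them)

so the chain groups are C_0 ≅ Z^10, C_1 ≅ Z^30, C_2 ≅ Z^20.

∂_1: C_1 → C_0 sends each edge [p,q] (with p < q) to q − p. For instance
  ∂[1,9] = [9] − [1].
As a 10×30 matrix over Z this has rank 9, with invariant factors (1,1,1,1,1,1,1,1,1).

The boundary map ∂_2: C_2 → C_1 acts by ∂[p,q,r] = [q,r] − [p,r] + [p,q]. For instance
  ∂[1,2,9] = [2,9] − [1,9] + [1,2],
  ∂[3,7,8] = [7,8] − [3,8] + [3,7].
As a 30×20 matrix over Z this has rank 20, with invariant factors (1,1,1,1,1,1,1,1,1,1,1,1,1,1,1,1,1,1,1,2).

Computing H_k = (kernel of ∂_k) / (image of ∂_{k+1}):

  H_1: rank ker ∂_1 − rank ∂_2 = (30 − 9) − 20 = 1, and ∂_2 has invariant factor 2 > 1, so H_1 ≅ Z × Z/2.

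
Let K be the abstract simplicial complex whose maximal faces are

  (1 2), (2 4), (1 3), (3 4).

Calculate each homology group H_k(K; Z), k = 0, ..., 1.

K has 4 vertices, 4 edges.
rank ∂_0 = 0, rank ∂_1 = 3 ⇒ b_0 = 4 − 0 − 3 = 1; all invariant factors of ∂_1 are 1 so no torsion. So H_0 ≅ Z.
rank ∂_1 = 3, rank ∂_2 = 0 ⇒ b_1 = 4 − 3 − 0 = 1. So H_1 ≅ Z.

H_0 ≅ Z,  H_1 ≅ Z.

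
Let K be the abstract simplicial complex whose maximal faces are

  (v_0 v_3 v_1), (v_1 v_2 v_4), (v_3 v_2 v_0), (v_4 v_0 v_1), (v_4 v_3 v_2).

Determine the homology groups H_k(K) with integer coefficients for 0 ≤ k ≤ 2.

H_0 ≅ Z,  H_1 ≅ Z,  H_2 = 0.

K has 5 vertices, 10 edges, 5 triangles.
rank ∂_0 = 0, rank ∂_1 = 4 ⇒ b_0 = 5 − 0 − 4 = 1; all invariant factors of ∂_1 are 1 so no torsion. So H_0 ≅ Z.
rank ∂_1 = 4, rank ∂_2 = 5 ⇒ b_1 = 10 − 4 − 5 = 1; all invariant factors of ∂_2 are 1 so no torsion. So H_1 ≅ Z.
rank ∂_2 = 5, rank ∂_3 = 0 ⇒ b_2 = 5 − 5 − 0 = 0. So H_2 ≅ 0.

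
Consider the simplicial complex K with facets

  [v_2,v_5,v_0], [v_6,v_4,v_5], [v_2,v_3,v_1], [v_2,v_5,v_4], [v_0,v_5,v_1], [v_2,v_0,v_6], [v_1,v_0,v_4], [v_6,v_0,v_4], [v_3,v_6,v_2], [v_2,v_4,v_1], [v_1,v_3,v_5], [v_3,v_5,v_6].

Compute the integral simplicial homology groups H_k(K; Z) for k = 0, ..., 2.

H_0 = Z,  H_1 = Z_2,  H_2 = 0.

Fix the vertex order v_0 < v_1 < v_2 < v_3 < v_4 < v_5 < v_6 and write every simplex with vertices in increasing order. Then dim K = 2 and the simplices of K are:

  0-simplices (7): [v_0], [v_1], [v_2], [v_3], [v_4], [v_5], [v_6]
  1-simplices (18): (18 of them)
  2-simplices (12): (12 of them)

giving chain groups C_0 ≅ Z^7, C_1 ≅ Z^18, C_2 ≅ Z^12.

Boundary ∂_1: C_1 → C_0 sends each edge [p,q] (with p < q) to q − p.
The 7×18 boundary matrix has rank 6 and Smith normal form diag(1,1,1,1,1,1).

The boundary map ∂_2: C_2 → C_1 maps a triangle to the signed sum of its edges. For instance
  ∂[v_1,v_2,v_4] = [v_2,v_4] − [v_1,v_4] + [v_1,v_2],
  ∂[v_1,v_3,v_5] = [v_3,v_5] − [v_1,v_5] + [v_1,v_3].
The resulting 18×12 matrix has rank 12, and its Smith normal form has invariant factors (1,1,1,1,1,1,1,1,1,1,1,2).

Now H_k = ker ∂_k / im ∂_{k+1}, so:

  H_0: rank C_0 − rank ∂_1 = 7 − 6 = 1, and the invariant factors of ∂_1 are all 1, so H_0 = Z.
  H_1: rank ker ∂_1 − rank ∂_2 = (18 − 6) − 12 = 0, and ∂_2 has invariant factor 2 > 1, so H_1 = Z_2.
  H_2: rank ker ∂_2 − rank ∂_3 = (12 − 12) − 0 = 0, and there is no ∂_3, so H_2 = 0.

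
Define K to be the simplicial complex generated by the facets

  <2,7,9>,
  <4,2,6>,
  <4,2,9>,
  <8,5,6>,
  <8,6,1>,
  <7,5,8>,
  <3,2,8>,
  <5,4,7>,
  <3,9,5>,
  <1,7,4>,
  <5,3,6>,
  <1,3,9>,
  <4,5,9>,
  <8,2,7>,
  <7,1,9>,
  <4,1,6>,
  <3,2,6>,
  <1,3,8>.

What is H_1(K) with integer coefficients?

We work with the vertex ordering 1 < 2 < 3 < 4 < 5 < 6 < 7 < 8 < 9. The simplices of K, each written with vertices in increasing order, are:

  0-simplices (9): [1], [2], [3], [4], [5], [6], [7], [8], [9]
  1-simplices (27): (27 of them)
  2-simplices (18): [1,3,8], [1,3,9], [1,4,6], [1,4,7], [1,6,8], [1,7,9], [2,3,6], [2,3,8], [2,4,6], [2,4,9], [2,7,8], [2,7,9], [3,5,6], [3,5,9], [4,5,7], [4,5,9], [5,6,8], [5,7,8]

so the chain groups are C_0 ≅ Z^9, C_1 ≅ Z^27, C_2 ≅ Z^18.

Boundary ∂_1: C_1 → C_0 is given by ∂[p,q] = [q] − [p]. For instance
  ∂[3,9] = [9] − [3].
The 9×27 boundary matrix has rank 8 and Smith normal form diag(1,1,1,1,1,1,1,1).

∂_2: C_2 → C_1 acts by ∂[p,q,r] = [q,r] − [p,r] + [p,q]. For instance
  ∂[2,7,9] = [7,9] − [2,9] + [2,7],
  ∂[3,5,6] = [5,6] − [3,6] + [3,5].
The resulting 27×18 matrix has rank 18, and its Smith normal form has invariant factors (1,1,1,1,1,1,1,1,1,1,1,1,1,1,1,1,1,2).

Now H_k = ker ∂_k / im ∂_{k+1}, so:

  H_1: rank ker ∂_1 − rank ∂_2 = (27 − 8) − 18 = 1, and ∂_2 has invariant factor 2 > 1, so H_1 = Z ⊕ Z/2.

(K is a triangulation of the Klein bottle.)

H_1 ≅ Z ⊕ Z/2.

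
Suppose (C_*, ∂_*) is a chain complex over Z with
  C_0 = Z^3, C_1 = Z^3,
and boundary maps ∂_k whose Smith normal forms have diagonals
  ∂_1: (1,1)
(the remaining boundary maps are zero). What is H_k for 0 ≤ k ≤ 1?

H_0 = Z,  H_1 = Z.

H_0: b_0 = 3 − 0 − 2 = 1; torsion from ∂_1 factors > 1: none. So H_0 = Z.
H_1: b_1 = 3 − 2 − 0 = 1; torsion from ∂_2 factors > 1: none. So H_1 = Z.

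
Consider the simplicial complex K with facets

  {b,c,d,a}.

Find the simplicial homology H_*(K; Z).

H_0 = Z,  H_1 = 0,  H_2 = 0,  H_3 = 0.

Order the vertices as a < b < c < d. Listing each simplex with vertices in this order, K has dimension 3 with simplices:

  0-simplices (4): a, b, c, d
  1-simplices (6): ab, ac, ad, bc, bd, cd
  2-simplices (4): abc, abd, acd, bcd
  3-simplices (1): abcd

giving chain groups C_0 ≅ Z^4, C_1 ≅ Z^6, C_2 ≅ Z^4, C_3 ≅ Z^1.

∂_1: C_1 → C_0 is given by ∂[p,q] = [q] − [p]. For instance
  ∂bc = c − b.
The resulting 4×6 matrix has rank 3, and its Smith normal form has invariant factors (1,1,1).

The boundary map ∂_2: C_2 → C_1 acts by ∂[p,q,r] = [q,r] − [p,r] + [p,q]. For instance
  ∂acd = cd − ad + ac,
  ∂bcd = cd − bd + bc.
This gives a 6×4 integer matrix of rank 3; reducing to Smith normal form yields diagonal entries (1,1,1).

Boundary ∂_3: C_3 → C_2 sends each 3-simplex σ to the alternating sum Σ_i (−1)^i (σ with its i-th vertex removed). For instance
  ∂abcd = bcd − acd + abd − abc.
This gives a 4×1 integer matrix of rank 1; reducing to Smith normal form yields diagonal entries (1).

Computing H_k = (kernel of ∂_k) / (image of ∂_{k+1}):

  H_0: rank C_0 − rank ∂_1 = 4 − 3 = 1, and the invariant factors of ∂_1 are all 1, so H_0 = Z.
  H_1: rank ker ∂_1 − rank ∂_2 = (6 − 3) − 3 = 0, and the invariant factors of ∂_2 are all 1, so H_1 = 0.
  H_2: rank ker ∂_2 − rank ∂_3 = (4 − 3) − 1 = 0, and the invariant factors of ∂_3 are all 1, so H_2 = 0.
  H_3: rank ker ∂_3 − rank ∂_4 = (1 − 1) − 0 = 0, and there is no ∂_4, so H_3 = 0.

As a check, the Euler characteristic is 4 − 6 + 4 − 1 = 1, which agrees with 1 − 0 + 0 − 0 = 1.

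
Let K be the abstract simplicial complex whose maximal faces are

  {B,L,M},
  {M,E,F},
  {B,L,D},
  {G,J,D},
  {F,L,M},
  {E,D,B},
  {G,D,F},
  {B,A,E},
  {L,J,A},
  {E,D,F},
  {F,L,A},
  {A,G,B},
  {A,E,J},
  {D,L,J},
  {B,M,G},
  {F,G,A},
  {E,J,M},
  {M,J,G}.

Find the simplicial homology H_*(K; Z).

H_0 ≅ Z,  H_1 ≅ Z^2,  H_2 ≅ Z.

K has 9 vertices, 27 edges, 18 triangles.
rank ∂_0 = 0, rank ∂_1 = 8 ⇒ b_0 = 9 − 0 − 8 = 1; all invariant factors of ∂_1 are 1 so no torsion. So H_0 = Z.
rank ∂_1 = 8, rank ∂_2 = 17 ⇒ b_1 = 27 − 8 − 17 = 2; all invariant factors of ∂_2 are 1 so no torsion. So H_1 = Z^2.
rank ∂_2 = 17, rank ∂_3 = 0 ⇒ b_2 = 18 − 17 − 0 = 1. So H_2 = Z.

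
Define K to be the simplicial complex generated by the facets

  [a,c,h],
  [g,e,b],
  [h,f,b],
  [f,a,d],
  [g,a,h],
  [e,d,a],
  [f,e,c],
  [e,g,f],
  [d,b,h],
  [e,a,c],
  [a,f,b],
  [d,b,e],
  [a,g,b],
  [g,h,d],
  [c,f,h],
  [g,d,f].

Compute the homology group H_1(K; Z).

H_1 = Z^2.

We work with the vertex ordering a < b < c < d < e < f < g < h. The simplices of K, each written with vertices in increasing order, are:

  0-simplices (8): a, b, c, d, e, f, g, h
  1-simplices (24): ab, ac, ad, ae, af, ag, ah, bd, be, bf, bg, bh, ce, cf, ch, de, df, dg, dh, ef, eg, fg, fh, gh
  2-simplices (16): abf, abg, ace, ach, ade, adf, agh, bde, bdh, beg, bfh, cef, cfh, dfg, dgh, efg

Hence C_0 ≅ Z^8, C_1 ≅ Z^24, C_2 ≅ Z^16.

∂_1: C_1 → C_0 is given by ∂[p,q] = [q] − [p].
The 8×24 boundary matrix has rank 7 and Smith normal form diag(1,1,1,1,1,1,1).

Boundary ∂_2: C_2 → C_1 maps a triangle to the signed sum of its edges. For instance
  ∂agh = gh − ah + ag,
  ∂dgh = gh − dh + dg.
The 24×16 boundary matrix has rank 15 and Smith normal form diag(1,1,1,1,1,1,1,1,1,1,1,1,1,1,1).

From H_k ≅ ker(∂_k) / im(∂_{k+1}) we obtain:

  H_1: rank ker ∂_1 − rank ∂_2 = (24 − 7) − 15 = 2, and the invariant factors of ∂_2 are all 1, so H_1 ≅ Z^2.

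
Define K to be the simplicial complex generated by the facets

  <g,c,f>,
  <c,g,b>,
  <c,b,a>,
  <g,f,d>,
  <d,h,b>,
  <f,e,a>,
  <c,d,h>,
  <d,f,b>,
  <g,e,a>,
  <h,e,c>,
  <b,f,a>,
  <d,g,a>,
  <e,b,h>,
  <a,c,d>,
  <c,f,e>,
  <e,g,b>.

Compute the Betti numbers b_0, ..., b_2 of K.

Take the total order a < b < c < d < e < f < g < h on the vertex set. Then K (dimension 2) consists of the simplices:

  0-simplices (8): a, b, c, d, e, f, g, h
  1-simplices (24): ab, ac, ad, ae, af, ag, bc, bd, be, bf, bg, bh, cd, ce, cf, cg, ch, df, dg, dh, ef, eg, eh, fg
  2-simplices (16): abc, abf, acd, adg, aef, aeg, bcg, bdf, bdh, beg, beh, cdh, cef, ceh, cfg, dfg

Hence C_0 ≅ Z^8, C_1 ≅ Z^24, C_2 ≅ Z^16.

The boundary map ∂_1: C_1 → C_0 is given by ∂[p,q] = [q] − [p]. For instance
  ∂ad = d − a.
This gives a 8×24 integer matrix of rank 7; reducing to Smith normal form yields diagonal entries (1,1,1,1,1,1,1).

Boundary ∂_2: C_2 → C_1 acts by ∂[p,q,r] = [q,r] − [p,r] + [p,q]. For instance
  ∂bdf = df − bf + bd,
  ∂ceh = eh − ch + ce.
As a 24×16 matrix over Z this has rank 15, with invariant factors (1,1,1,1,1,1,1,1,1,1,1,1,1,1,1).

From H_k ≅ ker(∂_k) / im(∂_{k+1}) we obtain:

  H_0: rank C_0 − rank ∂_1 = 8 − 7 = 1, and the invariant factors of ∂_1 are all 1, so H_0 ≅ Z.
  H_1: rank ker ∂_1 − rank ∂_2 = (24 − 7) − 15 = 2, and the invariant factors of ∂_2 are all 1, so H_1 ≅ Z^2.
  H_2: rank ker ∂_2 − rank ∂_3 = (16 − 15) − 0 = 1, and there is no ∂_3, so H_2 ≅ Z.

Hence the Betti numbers are b_0 = 1, b_1 = 2, b_2 = 1.

b_0 = 1, b_1 = 2, b_2 = 1.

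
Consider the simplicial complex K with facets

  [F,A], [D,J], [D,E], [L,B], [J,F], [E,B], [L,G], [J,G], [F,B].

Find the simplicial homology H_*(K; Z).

Take the total order A < B < D < E < F < G < J < L on the vertex set. Then K (dimension 1) consists of the simplices:

  0-simplices (8): A, B, D, E, F, G, J, L
  1-simplices (9): AF, BE, BF, BL, DE, DJ, FJ, GJ, GL

Hence C_0 ≅ Z^8, C_1 ≅ Z^9.

∂_1: C_1 → C_0 maps an edge to its endpoints' difference, ∂[p,q] = q − p. For instance
  ∂BL = L − B.
The 8×9 boundary matrix has rank 7 and Smith normal form diag(1,1,1,1,1,1,1).

Now H_k = ker ∂_k / im ∂_{k+1}, so:

  H_0: rank C_0 − rank ∂_1 = 8 − 7 = 1, and the invariant factors of ∂_1 are all 1, so H_0 ≅ Z.
  H_1: rank ker ∂_1 − rank ∂_2 = (9 − 7) − 0 = 2, and there is no ∂_2, so H_1 ≅ Z^2.

As a check, the Euler characteristic is 8 − 9 = -1, which agrees with 1 − 2 = -1.

H_0 ≅ Z,  H_1 ≅ Z^2.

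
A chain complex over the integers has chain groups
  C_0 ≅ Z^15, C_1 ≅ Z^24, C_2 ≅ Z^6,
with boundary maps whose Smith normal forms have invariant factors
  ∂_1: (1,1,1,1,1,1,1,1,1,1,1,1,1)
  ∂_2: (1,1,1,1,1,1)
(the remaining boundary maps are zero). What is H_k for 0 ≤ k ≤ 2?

H_0 ≅ Z^2,  H_1 ≅ Z^5,  H_2 = 0.

H_0: b_0 = 15 − 0 − 13 = 2; torsion from ∂_1 factors > 1: none. So H_0 ≅ Z^2.
H_1: b_1 = 24 − 13 − 6 = 5; torsion from ∂_2 factors > 1: none. So H_1 ≅ Z^5.
H_2: b_2 = 6 − 6 − 0 = 0; torsion from ∂_3 factors > 1: none. So H_2 ≅ 0.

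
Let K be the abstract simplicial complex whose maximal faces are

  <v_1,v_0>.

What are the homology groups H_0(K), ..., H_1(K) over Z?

H_0 = Z,  H_1 = 0.

K has 2 vertices, 1 edge.
rank ∂_0 = 0, rank ∂_1 = 1 ⇒ b_0 = 2 − 0 − 1 = 1; all invariant factors of ∂_1 are 1 so no torsion. So H_0 = Z.
rank ∂_1 = 1, rank ∂_2 = 0 ⇒ b_1 = 1 − 1 − 0 = 0. So H_1 = 0.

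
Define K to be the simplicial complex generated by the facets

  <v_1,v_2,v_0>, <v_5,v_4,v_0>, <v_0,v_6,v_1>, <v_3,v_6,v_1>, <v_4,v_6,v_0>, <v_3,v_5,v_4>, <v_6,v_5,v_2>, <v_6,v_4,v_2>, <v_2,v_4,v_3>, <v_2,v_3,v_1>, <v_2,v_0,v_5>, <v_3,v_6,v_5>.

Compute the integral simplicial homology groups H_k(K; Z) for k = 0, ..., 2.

Take the total order v_0 < v_1 < v_2 < v_3 < v_4 < v_5 < v_6 on the vertex set. Then K (dimension 2) consists of the simplices:

  0-simplices (7): [v_0], [v_1], [v_2], [v_3], [v_4], [v_5], [v_6]
  1-simplices (18): (18 of them)
  2-simplices (12): (12 of them)

so the chain groups are C_0 ≅ Z^7, C_1 ≅ Z^18, C_2 ≅ Z^12.

Boundary ∂_1: C_1 → C_0 sends each edge [p,q] (with p < q) to q − p. For instance
  ∂[v_1,v_6] = [v_6] − [v_1].
This gives a 7×18 integer matrix of rank 6; reducing to Smith normal form yields diagonal entries (1,1,1,1,1,1).

The boundary map ∂_2: C_2 → C_1 maps a triangle to the signed sum of its edges. For instance
  ∂[v_1,v_2,v_3] = [v_2,v_3] − [v_1,v_3] + [v_1,v_2],
  ∂[v_3,v_4,v_5] = [v_4,v_5] − [v_3,v_5] + [v_3,v_4].
The 18×12 boundary matrix has rank 12 and Smith normal form diag(1,1,1,1,1,1,1,1,1,1,1,2).

Reading off H_k = ker ∂_k / im ∂_{k+1}:

  H_0: rank C_0 − rank ∂_1 = 7 − 6 = 1, and the invariant factors of ∂_1 are all 1, so H_0 = Z.
  H_1: rank ker ∂_1 − rank ∂_2 = (18 − 6) − 12 = 0, and ∂_2 has invariant factor 2 > 1, so H_1 = Z/2Z.
  H_2: rank ker ∂_2 − rank ∂_3 = (12 − 12) − 0 = 0, and there is no ∂_3, so H_2 = 0.

H_0 = Z,  H_1 = Z/2Z,  H_2 = 0.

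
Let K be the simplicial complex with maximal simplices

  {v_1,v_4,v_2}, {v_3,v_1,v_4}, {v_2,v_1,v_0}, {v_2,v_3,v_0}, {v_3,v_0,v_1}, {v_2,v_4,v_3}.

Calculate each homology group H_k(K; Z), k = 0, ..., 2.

H_0 = Z,  H_1 = 0,  H_2 = Z.

Fix the vertex order v_0 < v_1 < v_2 < v_3 < v_4 and write every simplex with vertices in increasing order. Then dim K = 2 and the simplices of K are:

  0-simplices (5): [v_0], [v_1], [v_2], [v_3], [v_4]
  1-simplices (9): [v_0,v_1], [v_0,v_2], [v_0,v_3], [v_1,v_2], [v_1,v_3], [v_1,v_4], [v_2,v_3], [v_2,v_4], [v_3,v_4]
  2-simplices (6): [v_0,v_1,v_2], [v_0,v_1,v_3], [v_0,v_2,v_3], [v_1,v_2,v_4], [v_1,v_3,v_4], [v_2,v_3,v_4]

giving chain groups C_0 ≅ Z^5, C_1 ≅ Z^9, C_2 ≅ Z^6.

Boundary ∂_1: C_1 → C_0 maps an edge to its endpoints' difference, ∂[p,q] = q − p.
The 5×9 boundary matrix has rank 4 and Smith normal form diag(1,1,1,1).

The boundary map ∂_2: C_2 → C_1 acts by ∂[p,q,r] = [q,r] − [p,r] + [p,q]. For instance
  ∂[v_1,v_3,v_4] = [v_3,v_4] − [v_1,v_4] + [v_1,v_3],
  ∂[v_0,v_2,v_3] = [v_2,v_3] − [v_0,v_3] + [v_0,v_2].
The resulting 9×6 matrix has rank 5, and its Smith normal form has invariant factors (1,1,1,1,1).

Reading off H_k = ker ∂_k / im ∂_{k+1}:

  H_0: rank C_0 − rank ∂_1 = 5 − 4 = 1, and the invariant factors of ∂_1 are all 1, so H_0 ≅ Z.
  H_1: rank ker ∂_1 − rank ∂_2 = (9 − 4) − 5 = 0, and the invariant factors of ∂_2 are all 1, so H_1 ≅ 0.
  H_2: rank ker ∂_2 − rank ∂_3 = (6 − 5) − 0 = 1, and there is no ∂_3, so H_2 ≅ Z.

As a check, the Euler characteristic is 5 − 9 + 6 = 2, which agrees with 1 − 0 + 1 = 2.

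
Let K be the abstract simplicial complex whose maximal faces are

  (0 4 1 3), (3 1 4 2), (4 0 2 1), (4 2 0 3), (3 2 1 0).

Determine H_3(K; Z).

H_3 ≅ Z.

Take the total order 0 < 1 < 2 < 3 < 4 on the vertex set. Then K (dimension 3) consists of the simplices:

  0-simplices (5): [0], [1], [2], [3], [4]
  1-simplices (10): [0,1], [0,2], [0,3], [0,4], [1,2], [1,3], [1,4], [2,3], [2,4], [3,4]
  2-simplices (10): [0,1,2], [0,1,3], [0,1,4], [0,2,3], [0,2,4], [0,3,4], [1,2,3], [1,2,4], [1,3,4], [2,3,4]
  3-simplices (5): [0,1,2,3], [0,1,2,4], [0,1,3,4], [0,2,3,4], [1,2,3,4]

Hence C_0 ≅ Z^5, C_1 ≅ Z^10, C_2 ≅ Z^10, C_3 ≅ Z^5.

Boundary ∂_1: C_1 → C_0 sends each edge [p,q] (with p < q) to q − p.
As a 5×10 matrix over Z this has rank 4, with invariant factors (1,1,1,1).

∂_2: C_2 → C_1 sends each 2-simplex [p,q,r] to [q,r] − [p,r] + [p,q]. For instance
  ∂[0,3,4] = [3,4] − [0,4] + [0,3],
  ∂[1,2,3] = [2,3] − [1,3] + [1,2].
The 10×10 boundary matrix has rank 6 and Smith normal form diag(1,1,1,1,1,1).

∂_3: C_3 → C_2 sends each 3-simplex σ to the alternating sum Σ_i (−1)^i (σ with its i-th vertex removed). For instance
  ∂[0,1,3,4] = [1,3,4] − [0,3,4] + [0,1,4] − [0,1,3],
  ∂[1,2,3,4] = [2,3,4] − [1,3,4] + [1,2,4] − [1,2,3].
The 10×5 boundary matrix has rank 4 and Smith normal form diag(1,1,1,1).

Now H_k = ker ∂_k / im ∂_{k+1}, so:

  H_3: rank ker ∂_3 − rank ∂_4 = (5 − 4) − 0 = 1, and there is no ∂_4, so H_3 ≅ Z.

(K is a triangulation of the 3-sphere S^3.)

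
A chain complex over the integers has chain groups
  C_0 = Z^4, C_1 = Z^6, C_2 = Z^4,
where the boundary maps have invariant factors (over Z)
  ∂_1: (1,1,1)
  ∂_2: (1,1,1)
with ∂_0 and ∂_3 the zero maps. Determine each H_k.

H_0 ≅ Z,  H_1 = 0,  H_2 ≅ Z.

H_0: b_0 = 4 − 0 − 3 = 1; torsion from ∂_1 factors > 1: none. So H_0 ≅ Z.
H_1: b_1 = 6 − 3 − 3 = 0; torsion from ∂_2 factors > 1: none. So H_1 ≅ 0.
H_2: b_2 = 4 − 3 − 0 = 1; torsion from ∂_3 factors > 1: none. So H_2 ≅ Z.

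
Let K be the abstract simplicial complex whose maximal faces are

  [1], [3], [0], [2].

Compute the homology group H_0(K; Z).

Fix the vertex order 0 < 1 < 2 < 3 and write every simplex with vertices in increasing order. Then dim K = 0 and the simplices of K are:

  0-simplices (4): [0], [1], [2], [3]

Hence C_0 ≅ Z^4.

Now H_k = ker ∂_k / im ∂_{k+1}, so:

  H_0: rank C_0 − rank ∂_1 = 4 − 0 = 4, and there is no ∂_1, so H_0 = Z^4.

(K is a triangulation of a set of 4 points.)

H_0 = Z^4.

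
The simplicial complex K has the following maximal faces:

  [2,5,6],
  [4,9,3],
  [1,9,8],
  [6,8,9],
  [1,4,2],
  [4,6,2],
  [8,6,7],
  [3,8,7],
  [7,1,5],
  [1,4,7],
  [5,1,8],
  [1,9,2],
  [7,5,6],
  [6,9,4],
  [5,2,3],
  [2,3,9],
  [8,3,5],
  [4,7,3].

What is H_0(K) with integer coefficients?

Order the vertices as 1 < 2 < 3 < 4 < 5 < 6 < 7 < 8 < 9. Listing each simplex with vertices in this order, K has dimension 2 with simplices:

  0-simplices (9): [1], [2], [3], [4], [5], [6], [7], [8], [9]
  1-simplices (27): (27 of them)
  2-simplices (18): [1,2,4], [1,2,9], [1,4,7], [1,5,7], [1,5,8], [1,8,9], [2,3,5], [2,3,9], [2,4,6], [2,5,6], [3,4,7], [3,4,9], [3,5,8], [3,7,8], [4,6,9], [5,6,7], [6,7,8], [6,8,9]

Hence C_0 ≅ Z^9, C_1 ≅ Z^27, C_2 ≅ Z^18.

Boundary ∂_1: C_1 → C_0 is given by ∂[p,q] = [q] − [p]. For instance
  ∂[3,8] = [8] − [3].
The 9×27 boundary matrix has rank 8 and Smith normal form diag(1,1,1,1,1,1,1,1).

Boundary ∂_2: C_2 → C_1 sends each 2-simplex [p,q,r] to [q,r] − [p,r] + [p,q]. For instance
  ∂[2,3,9] = [3,9] − [2,9] + [2,3],
  ∂[5,6,7] = [6,7] − [5,7] + [5,6].
As a 27×18 matrix over Z this has rank 18, with invariant factors (1,1,1,1,1,1,1,1,1,1,1,1,1,1,1,1,1,2).

Now H_k = ker ∂_k / im ∂_{k+1}, so:

  H_0: rank C_0 − rank ∂_1 = 9 − 8 = 1, and the invariant factors of ∂_1 are all 1, so H_0 ≅ Z.

H_0 ≅ Z.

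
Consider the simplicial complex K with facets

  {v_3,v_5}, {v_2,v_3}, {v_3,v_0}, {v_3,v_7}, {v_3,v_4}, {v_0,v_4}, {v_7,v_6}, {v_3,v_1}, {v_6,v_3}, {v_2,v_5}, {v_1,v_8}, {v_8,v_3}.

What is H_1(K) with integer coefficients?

H_1 ≅ Z^4.

Fix the vertex order v_0 < v_1 < v_2 < v_3 < v_4 < v_5 < v_6 < v_7 < v_8 and write every simplex with vertices in increasing order. Then dim K = 1 and the simplices of K are:

  0-simplices (9): [v_0], [v_1], [v_2], [v_3], [v_4], [v_5], [v_6], [v_7], [v_8]
  1-simplices (12): [v_0,v_3], [v_0,v_4], [v_1,v_3], [v_1,v_8], [v_2,v_3], [v_2,v_5], [v_3,v_4], [v_3,v_5], [v_3,v_6], [v_3,v_7], [v_3,v_8], [v_6,v_7]

so the chain groups are C_0 ≅ Z^9, C_1 ≅ Z^12.

The boundary map ∂_1: C_1 → C_0 is given by ∂[p,q] = [q] − [p]. For instance
  ∂[v_2,v_5] = [v_5] − [v_2].
As a 9×12 matrix over Z this has rank 8, with invariant factors (1,1,1,1,1,1,1,1).

Computing H_k = (kernel of ∂_k) / (image of ∂_{k+1}):

  H_1: rank ker ∂_1 − rank ∂_2 = (12 − 8) − 0 = 4, and there is no ∂_2, so H_1 ≅ Z^4.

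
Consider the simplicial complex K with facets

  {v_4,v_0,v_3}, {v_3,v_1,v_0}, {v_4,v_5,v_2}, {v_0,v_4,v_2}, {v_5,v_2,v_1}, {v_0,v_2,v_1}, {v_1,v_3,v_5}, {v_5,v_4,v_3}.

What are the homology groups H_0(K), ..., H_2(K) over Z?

We work with the vertex ordering v_0 < v_1 < v_2 < v_3 < v_4 < v_5. The simplices of K, each written with vertices in increasing order, are:

  0-simplices (6): [v_0], [v_1], [v_2], [v_3], [v_4], [v_5]
  1-simplices (12): [v_0,v_1], [v_0,v_2], [v_0,v_3], [v_0,v_4], [v_1,v_2], [v_1,v_3], [v_1,v_5], [v_2,v_4], [v_2,v_5], [v_3,v_4], [v_3,v_5], [v_4,v_5]
  2-simplices (8): [v_0,v_1,v_2], [v_0,v_1,v_3], [v_0,v_2,v_4], [v_0,v_3,v_4], [v_1,v_2,v_5], [v_1,v_3,v_5], [v_2,v_4,v_5], [v_3,v_4,v_5]

so the chain groups are C_0 ≅ Z^6, C_1 ≅ Z^12, C_2 ≅ Z^8.

Boundary ∂_1: C_1 → C_0 maps an edge to its endpoints' difference, ∂[p,q] = q − p. For instance
  ∂[v_3,v_5] = [v_5] − [v_3].
The resulting 6×12 matrix has rank 5, and its Smith normal form has invariant factors (1,1,1,1,1).

The boundary map ∂_2: C_2 → C_1 sends each 2-simplex [p,q,r] to [q,r] − [p,r] + [p,q]. For instance
  ∂[v_0,v_1,v_3] = [v_1,v_3] − [v_0,v_3] + [v_0,v_1],
  ∂[v_1,v_2,v_5] = [v_2,v_5] − [v_1,v_5] + [v_1,v_2].
The 12×8 boundary matrix has rank 7 and Smith normal form diag(1,1,1,1,1,1,1).

Now H_k = ker ∂_k / im ∂_{k+1}, so:

  H_0: rank C_0 − rank ∂_1 = 6 − 5 = 1, and the invariant factors of ∂_1 are all 1, so H_0 ≅ Z.
  H_1: rank ker ∂_1 − rank ∂_2 = (12 − 5) − 7 = 0, and the invariant factors of ∂_2 are all 1, so H_1 ≅ 0.
  H_2: rank ker ∂_2 − rank ∂_3 = (8 − 7) − 0 = 1, and there is no ∂_3, so H_2 ≅ Z.

(K is a triangulation of the 2-sphere S^2.)

H_0 = Z,  H_1 = 0,  H_2 = Z.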